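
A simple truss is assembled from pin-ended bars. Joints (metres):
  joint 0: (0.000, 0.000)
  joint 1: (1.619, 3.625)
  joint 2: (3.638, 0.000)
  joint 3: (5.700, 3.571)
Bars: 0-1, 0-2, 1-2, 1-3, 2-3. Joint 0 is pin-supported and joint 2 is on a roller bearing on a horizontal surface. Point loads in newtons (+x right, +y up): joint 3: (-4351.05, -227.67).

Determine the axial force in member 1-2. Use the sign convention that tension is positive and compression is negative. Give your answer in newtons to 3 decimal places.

4804.400

N=4 nodes, M=5 members, R=3 reactions → 2N=8, M+R=8
member 0 (0-1): L=3.9701, (cx,cy)=(0.4078,0.9131)
member 1 (0-2): L=3.6380, (cx,cy)=(1.0000,0.0000)
member 2 (1-2): L=4.1493, (cx,cy)=(0.4866,-0.8736)
member 3 (1-3): L=4.0814, (cx,cy)=(0.9999,-0.0132)
member 4 (2-3): L=4.1236, (cx,cy)=(0.5001,0.8660)
solve A·x = −loads:
  F[0-1] = -4536.1956 N (compression)
  F[0-2] = -2501.2026 N (compression)
  F[1-2] = +4804.3997 N (tension)
  F[1-3] = -4187.9577 N (compression)
  F[2-3] = -326.8843 N (compression)
  Rx@0 = +4351.0500 N
  Ry@0 = +4141.8758 N
  Ry@2 = -3914.2058 N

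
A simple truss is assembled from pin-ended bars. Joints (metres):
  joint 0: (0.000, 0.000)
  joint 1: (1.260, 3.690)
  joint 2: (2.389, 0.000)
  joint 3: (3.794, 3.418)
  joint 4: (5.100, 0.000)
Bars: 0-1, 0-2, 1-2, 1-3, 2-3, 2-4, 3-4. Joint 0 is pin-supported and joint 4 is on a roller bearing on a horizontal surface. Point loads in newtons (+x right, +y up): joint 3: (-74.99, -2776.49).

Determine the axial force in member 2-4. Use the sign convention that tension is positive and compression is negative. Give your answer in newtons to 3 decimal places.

N=5 nodes, M=7 members, R=3 reactions → 2N=10, M+R=10
member 0 (0-1): L=3.8992, (cx,cy)=(0.3231,0.9463)
member 1 (0-2): L=2.3890, (cx,cy)=(1.0000,0.0000)
member 2 (1-2): L=3.8589, (cx,cy)=(0.2926,-0.9562)
member 3 (1-3): L=2.5486, (cx,cy)=(0.9943,-0.1067)
member 4 (2-3): L=3.6955, (cx,cy)=(0.3802,0.9249)
member 5 (2-4): L=2.7110, (cx,cy)=(1.0000,0.0000)
member 6 (3-4): L=3.6590, (cx,cy)=(0.3569,-0.9341)
solve A·x = −loads:
  F[0-1] = -804.4141 N (compression)
  F[0-2] = +184.9515 N (tension)
  F[1-2] = +853.2948 N (tension)
  F[1-3] = -512.5207 N (compression)
  F[2-3] = -882.2038 N (compression)
  F[2-4] = +770.0100 N (tension)
  F[3-4] = -2157.3313 N (compression)
  Rx@0 = +74.9900 N
  Ry@0 = +761.2572 N
  Ry@4 = +2015.2328 N

770.010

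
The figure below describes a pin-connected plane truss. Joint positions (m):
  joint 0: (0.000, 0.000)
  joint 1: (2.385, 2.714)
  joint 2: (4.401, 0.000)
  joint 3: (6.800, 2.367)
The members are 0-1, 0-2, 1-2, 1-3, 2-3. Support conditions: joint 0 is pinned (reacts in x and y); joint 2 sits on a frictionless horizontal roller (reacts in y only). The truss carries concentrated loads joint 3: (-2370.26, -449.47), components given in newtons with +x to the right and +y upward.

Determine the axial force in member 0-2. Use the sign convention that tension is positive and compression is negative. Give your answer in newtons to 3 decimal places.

N=4 nodes, M=5 members, R=3 reactions → 2N=8, M+R=8
member 0 (0-1): L=3.6130, (cx,cy)=(0.6601,0.7512)
member 1 (0-2): L=4.4010, (cx,cy)=(1.0000,0.0000)
member 2 (1-2): L=3.3808, (cx,cy)=(0.5963,-0.8028)
member 3 (1-3): L=4.4286, (cx,cy)=(0.9969,-0.0784)
member 4 (2-3): L=3.3701, (cx,cy)=(0.7118,0.7023)
solve A·x = −loads:
  F[0-1] = -1370.9228 N (compression)
  F[0-2] = -1465.3003 N (compression)
  F[1-2] = +1456.4500 N (tension)
  F[1-3] = -1778.9132 N (compression)
  F[2-3] = -838.4149 N (compression)
  Rx@0 = +2370.2600 N
  Ry@0 = +1029.7948 N
  Ry@2 = -580.3248 N

-1465.300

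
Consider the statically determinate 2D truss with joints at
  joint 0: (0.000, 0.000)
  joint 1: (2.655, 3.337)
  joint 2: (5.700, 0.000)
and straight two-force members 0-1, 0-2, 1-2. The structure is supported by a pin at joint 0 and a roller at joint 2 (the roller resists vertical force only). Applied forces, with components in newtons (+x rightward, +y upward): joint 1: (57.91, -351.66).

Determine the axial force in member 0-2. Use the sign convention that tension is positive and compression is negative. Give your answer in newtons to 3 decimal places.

N=3 nodes, M=3 members, R=3 reactions → 2N=6, M+R=6
member 0 (0-1): L=4.2643, (cx,cy)=(0.6226,0.7825)
member 1 (0-2): L=5.7000, (cx,cy)=(1.0000,0.0000)
member 2 (1-2): L=4.5175, (cx,cy)=(0.6740,-0.7387)
solve A·x = −loads:
  F[0-1] = -196.7420 N (compression)
  F[0-2] = +180.4026 N (tension)
  F[1-2] = -267.6402 N (compression)
  Rx@0 = -57.9100 N
  Ry@0 = +153.9577 N
  Ry@2 = +197.7023 N

180.403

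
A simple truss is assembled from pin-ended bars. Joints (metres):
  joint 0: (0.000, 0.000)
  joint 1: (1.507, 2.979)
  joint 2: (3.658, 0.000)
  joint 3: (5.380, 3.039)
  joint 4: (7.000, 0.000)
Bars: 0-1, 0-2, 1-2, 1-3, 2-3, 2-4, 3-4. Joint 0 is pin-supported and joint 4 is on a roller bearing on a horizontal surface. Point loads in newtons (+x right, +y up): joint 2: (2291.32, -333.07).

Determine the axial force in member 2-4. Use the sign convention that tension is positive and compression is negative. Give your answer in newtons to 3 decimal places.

N=5 nodes, M=7 members, R=3 reactions → 2N=10, M+R=10
member 0 (0-1): L=3.3385, (cx,cy)=(0.4514,0.8923)
member 1 (0-2): L=3.6580, (cx,cy)=(1.0000,0.0000)
member 2 (1-2): L=3.6744, (cx,cy)=(0.5854,-0.8107)
member 3 (1-3): L=3.8735, (cx,cy)=(0.9999,0.0155)
member 4 (2-3): L=3.4930, (cx,cy)=(0.4930,0.8700)
member 5 (2-4): L=3.3420, (cx,cy)=(1.0000,0.0000)
member 6 (3-4): L=3.4438, (cx,cy)=(0.4704,-0.8824)
solve A·x = −loads:
  F[0-1] = -178.2063 N (compression)
  F[0-2] = +2371.7627 N (tension)
  F[1-2] = +192.4475 N (tension)
  F[1-3] = -193.1249 N (compression)
  F[2-3] = +203.4912 N (tension)
  F[2-4] = +92.7824 N (tension)
  F[3-4] = -197.2384 N (compression)
  Rx@0 = -2291.3200 N
  Ry@0 = +159.0171 N
  Ry@4 = +174.0529 N

92.782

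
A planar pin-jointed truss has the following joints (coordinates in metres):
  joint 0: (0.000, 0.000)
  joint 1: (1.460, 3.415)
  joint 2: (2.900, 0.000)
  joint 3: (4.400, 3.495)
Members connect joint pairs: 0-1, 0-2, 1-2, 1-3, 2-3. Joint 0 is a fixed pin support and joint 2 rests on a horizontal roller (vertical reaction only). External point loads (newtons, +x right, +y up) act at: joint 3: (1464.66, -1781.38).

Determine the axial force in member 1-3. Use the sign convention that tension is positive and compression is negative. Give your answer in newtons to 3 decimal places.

2256.377

N=4 nodes, M=5 members, R=3 reactions → 2N=8, M+R=8
member 0 (0-1): L=3.7140, (cx,cy)=(0.3931,0.9195)
member 1 (0-2): L=2.9000, (cx,cy)=(1.0000,0.0000)
member 2 (1-2): L=3.7062, (cx,cy)=(0.3885,-0.9214)
member 3 (1-3): L=2.9411, (cx,cy)=(0.9996,0.0272)
member 4 (2-3): L=3.8033, (cx,cy)=(0.3944,0.9189)
solve A·x = −loads:
  F[0-1] = +2921.7968 N (tension)
  F[0-2] = +316.0819 N (tension)
  F[1-2] = -2849.0390 N (compression)
  F[1-3] = +2256.3770 N (tension)
  F[2-3] = -2005.3034 N (compression)
  Rx@0 = -1464.6600 N
  Ry@0 = -2686.5713 N
  Ry@2 = +4467.9513 N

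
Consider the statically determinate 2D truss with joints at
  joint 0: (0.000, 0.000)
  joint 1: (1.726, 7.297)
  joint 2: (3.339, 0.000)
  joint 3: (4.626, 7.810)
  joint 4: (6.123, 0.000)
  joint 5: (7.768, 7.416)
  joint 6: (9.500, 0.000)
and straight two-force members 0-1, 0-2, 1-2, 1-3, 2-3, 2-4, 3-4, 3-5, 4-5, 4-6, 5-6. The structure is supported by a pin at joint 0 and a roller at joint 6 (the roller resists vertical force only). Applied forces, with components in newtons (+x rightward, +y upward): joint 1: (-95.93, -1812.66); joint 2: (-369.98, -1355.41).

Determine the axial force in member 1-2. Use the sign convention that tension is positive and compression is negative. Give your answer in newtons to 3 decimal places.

530.659

N=7 nodes, M=11 members, R=3 reactions → 2N=14, M+R=14
member 0 (0-1): L=7.4984, (cx,cy)=(0.2302,0.9731)
member 1 (0-2): L=3.3390, (cx,cy)=(1.0000,0.0000)
member 2 (1-2): L=7.4732, (cx,cy)=(0.2158,-0.9764)
member 3 (1-3): L=2.9450, (cx,cy)=(0.9847,0.1742)
member 4 (2-3): L=7.9153, (cx,cy)=(0.1626,0.9867)
member 5 (2-4): L=2.7840, (cx,cy)=(1.0000,0.0000)
member 6 (3-4): L=7.9522, (cx,cy)=(0.1883,-0.9821)
member 7 (3-5): L=3.1666, (cx,cy)=(0.9922,-0.1244)
member 8 (4-5): L=7.5963, (cx,cy)=(0.2166,0.9763)
member 9 (4-6): L=3.3770, (cx,cy)=(1.0000,0.0000)
member 10 (5-6): L=7.6156, (cx,cy)=(0.2274,-0.9738)
solve A·x = −loads:
  F[0-1] = -2503.2511 N (compression)
  F[0-2] = +110.2981 N (tension)
  F[1-2] = +530.6591 N (tension)
  F[1-3] = -604.0502 N (compression)
  F[2-3] = +848.5510 N (tension)
  F[2-4] = +456.8444 N (tension)
  F[3-4] = -703.9546 N (compression)
  F[3-5] = -326.8647 N (compression)
  F[4-5] = +708.1732 N (tension)
  F[4-6] = +170.9669 N (tension)
  F[5-6] = -751.7378 N (compression)
  Rx@0 = +465.9100 N
  Ry@0 = +2436.0317 N
  Ry@6 = +732.0383 N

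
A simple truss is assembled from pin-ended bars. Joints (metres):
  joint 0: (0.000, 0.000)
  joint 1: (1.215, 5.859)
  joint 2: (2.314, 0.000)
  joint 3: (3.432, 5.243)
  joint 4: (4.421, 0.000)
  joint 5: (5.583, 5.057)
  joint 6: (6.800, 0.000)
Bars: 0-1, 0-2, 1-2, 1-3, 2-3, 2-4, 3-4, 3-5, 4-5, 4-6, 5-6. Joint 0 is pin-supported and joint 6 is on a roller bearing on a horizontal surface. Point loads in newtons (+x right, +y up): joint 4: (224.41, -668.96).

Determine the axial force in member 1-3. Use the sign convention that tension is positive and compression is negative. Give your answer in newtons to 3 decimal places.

N=7 nodes, M=11 members, R=3 reactions → 2N=14, M+R=14
member 0 (0-1): L=5.9837, (cx,cy)=(0.2031,0.9792)
member 1 (0-2): L=2.3140, (cx,cy)=(1.0000,0.0000)
member 2 (1-2): L=5.9612, (cx,cy)=(0.1844,-0.9829)
member 3 (1-3): L=2.3010, (cx,cy)=(0.9635,-0.2677)
member 4 (2-3): L=5.3609, (cx,cy)=(0.2085,0.9780)
member 5 (2-4): L=2.1070, (cx,cy)=(1.0000,0.0000)
member 6 (3-4): L=5.3355, (cx,cy)=(0.1854,-0.9827)
member 7 (3-5): L=2.1590, (cx,cy)=(0.9963,-0.0861)
member 8 (4-5): L=5.1888, (cx,cy)=(0.2239,0.9746)
member 9 (4-6): L=2.3790, (cx,cy)=(1.0000,0.0000)
member 10 (5-6): L=5.2014, (cx,cy)=(0.2340,-0.9722)
solve A·x = −loads:
  F[0-1] = -239.0169 N (compression)
  F[0-2] = +272.9431 N (tension)
  F[1-2] = +265.6866 N (tension)
  F[1-3] = -101.2092 N (compression)
  F[2-3] = -267.0033 N (compression)
  F[2-4] = +377.6080 N (tension)
  F[3-4] = +255.8186 N (tension)
  F[3-5] = -201.3661 N (compression)
  F[4-5] = +428.4567 N (tension)
  F[4-6] = +104.6669 N (tension)
  F[5-6] = -447.3395 N (compression)
  Rx@0 = -224.4100 N
  Ry@0 = +234.0376 N
  Ry@6 = +434.9224 N

-101.209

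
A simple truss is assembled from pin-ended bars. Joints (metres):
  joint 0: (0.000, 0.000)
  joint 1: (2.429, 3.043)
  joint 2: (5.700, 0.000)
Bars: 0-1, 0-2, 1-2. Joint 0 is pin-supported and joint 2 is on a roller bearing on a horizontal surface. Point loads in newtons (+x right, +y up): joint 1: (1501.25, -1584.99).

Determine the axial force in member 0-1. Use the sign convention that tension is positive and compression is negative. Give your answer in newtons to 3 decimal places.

-138.322

N=3 nodes, M=3 members, R=3 reactions → 2N=6, M+R=6
member 0 (0-1): L=3.8936, (cx,cy)=(0.6238,0.7815)
member 1 (0-2): L=5.7000, (cx,cy)=(1.0000,0.0000)
member 2 (1-2): L=4.4676, (cx,cy)=(0.7322,-0.6811)
solve A·x = −loads:
  F[0-1] = -138.3222 N (compression)
  F[0-2] = +1587.5422 N (tension)
  F[1-2] = -2168.2895 N (compression)
  Rx@0 = -1501.2500 N
  Ry@0 = +108.1050 N
  Ry@2 = +1476.8850 N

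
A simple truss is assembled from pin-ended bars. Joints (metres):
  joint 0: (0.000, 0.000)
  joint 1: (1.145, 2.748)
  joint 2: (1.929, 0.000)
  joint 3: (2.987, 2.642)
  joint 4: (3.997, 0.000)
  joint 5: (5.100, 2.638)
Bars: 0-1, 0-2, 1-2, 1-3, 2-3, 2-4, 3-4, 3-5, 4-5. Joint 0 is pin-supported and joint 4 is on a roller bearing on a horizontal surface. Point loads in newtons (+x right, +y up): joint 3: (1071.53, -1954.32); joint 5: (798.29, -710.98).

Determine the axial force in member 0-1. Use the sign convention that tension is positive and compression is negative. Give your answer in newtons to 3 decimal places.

N=6 nodes, M=9 members, R=3 reactions → 2N=12, M+R=12
member 0 (0-1): L=2.9770, (cx,cy)=(0.3846,0.9231)
member 1 (0-2): L=1.9290, (cx,cy)=(1.0000,0.0000)
member 2 (1-2): L=2.8576, (cx,cy)=(0.2744,-0.9616)
member 3 (1-3): L=1.8450, (cx,cy)=(0.9983,-0.0575)
member 4 (2-3): L=2.8460, (cx,cy)=(0.3718,0.9283)
member 5 (2-4): L=2.0680, (cx,cy)=(1.0000,0.0000)
member 6 (3-4): L=2.8285, (cx,cy)=(0.3571,-0.9341)
member 7 (3-5): L=2.1130, (cx,cy)=(1.0000,-0.0019)
member 8 (4-5): L=2.8593, (cx,cy)=(0.3858,0.9226)
solve A·x = −loads:
  F[0-1] = +1015.6335 N (tension)
  F[0-2] = +1479.1917 N (tension)
  F[1-2] = -1014.9553 N (compression)
  F[1-3] = +670.1896 N (tension)
  F[2-3] = +1051.3608 N (tension)
  F[2-4] = +809.8896 N (tension)
  F[3-4] = -3098.1532 N (compression)
  F[3-5] = +1094.7003 N (tension)
  F[4-5] = -768.3801 N (compression)
  Rx@0 = -1869.8200 N
  Ry@0 = -937.5079 N
  Ry@4 = +3602.8079 N

1015.634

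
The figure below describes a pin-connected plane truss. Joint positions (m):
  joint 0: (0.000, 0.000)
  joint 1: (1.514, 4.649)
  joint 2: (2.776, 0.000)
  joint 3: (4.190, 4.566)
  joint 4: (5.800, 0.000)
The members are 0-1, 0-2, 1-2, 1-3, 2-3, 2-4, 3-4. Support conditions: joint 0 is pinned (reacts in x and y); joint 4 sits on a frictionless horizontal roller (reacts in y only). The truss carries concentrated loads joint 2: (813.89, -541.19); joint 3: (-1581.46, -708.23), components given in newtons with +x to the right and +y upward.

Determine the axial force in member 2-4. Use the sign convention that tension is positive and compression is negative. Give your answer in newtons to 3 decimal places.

N=5 nodes, M=7 members, R=3 reactions → 2N=10, M+R=10
member 0 (0-1): L=4.8893, (cx,cy)=(0.3097,0.9508)
member 1 (0-2): L=2.7760, (cx,cy)=(1.0000,0.0000)
member 2 (1-2): L=4.8172, (cx,cy)=(0.2620,-0.9651)
member 3 (1-3): L=2.6773, (cx,cy)=(0.9995,-0.0310)
member 4 (2-3): L=4.7799, (cx,cy)=(0.2958,0.9552)
member 5 (2-4): L=3.0240, (cx,cy)=(1.0000,0.0000)
member 6 (3-4): L=4.8415, (cx,cy)=(0.3325,-0.9431)
solve A·x = −loads:
  F[0-1] = -1812.8545 N (compression)
  F[0-2] = -206.2108 N (compression)
  F[1-2] = +1819.4933 N (tension)
  F[1-3] = -1038.5210 N (compression)
  F[2-3] = -1271.6720 N (compression)
  F[2-4] = -167.2520 N (compression)
  F[3-4] = +502.9543 N (tension)
  Rx@0 = +767.5700 N
  Ry@0 = +1723.7509 N
  Ry@4 = -474.3309 N

-167.252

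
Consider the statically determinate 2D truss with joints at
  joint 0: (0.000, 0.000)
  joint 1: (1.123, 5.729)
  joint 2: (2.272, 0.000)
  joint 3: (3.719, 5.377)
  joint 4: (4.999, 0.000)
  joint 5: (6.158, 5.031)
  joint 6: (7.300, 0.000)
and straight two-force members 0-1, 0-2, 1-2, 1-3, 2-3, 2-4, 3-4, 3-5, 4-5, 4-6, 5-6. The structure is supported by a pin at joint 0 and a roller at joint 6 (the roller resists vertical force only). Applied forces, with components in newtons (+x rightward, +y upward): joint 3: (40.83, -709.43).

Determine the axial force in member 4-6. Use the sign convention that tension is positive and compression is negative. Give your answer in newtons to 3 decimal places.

88.866

N=7 nodes, M=11 members, R=3 reactions → 2N=14, M+R=14
member 0 (0-1): L=5.8380, (cx,cy)=(0.1924,0.9813)
member 1 (0-2): L=2.2720, (cx,cy)=(1.0000,0.0000)
member 2 (1-2): L=5.8431, (cx,cy)=(0.1966,-0.9805)
member 3 (1-3): L=2.6198, (cx,cy)=(0.9909,-0.1344)
member 4 (2-3): L=5.5683, (cx,cy)=(0.2599,0.9656)
member 5 (2-4): L=2.7270, (cx,cy)=(1.0000,0.0000)
member 6 (3-4): L=5.5273, (cx,cy)=(0.2316,-0.9728)
member 7 (3-5): L=2.4634, (cx,cy)=(0.9901,-0.1405)
member 8 (4-5): L=5.1628, (cx,cy)=(0.2245,0.9745)
member 9 (4-6): L=2.3010, (cx,cy)=(1.0000,0.0000)
member 10 (5-6): L=5.1590, (cx,cy)=(0.2214,-0.9752)
solve A·x = −loads:
  F[0-1] = -323.9856 N (compression)
  F[0-2] = +103.1517 N (tension)
  F[1-2] = +342.1906 N (tension)
  F[1-3] = -130.7971 N (compression)
  F[2-3] = -347.4459 N (compression)
  F[2-4] = +260.7297 N (tension)
  F[3-4] = -377.1502 N (compression)
  F[3-5] = -175.1253 N (compression)
  F[4-5] = +376.5077 N (tension)
  F[4-6] = +88.8665 N (tension)
  F[5-6] = -401.4543 N (compression)
  Rx@0 = -40.8300 N
  Ry@0 = +317.9351 N
  Ry@6 = +391.4949 N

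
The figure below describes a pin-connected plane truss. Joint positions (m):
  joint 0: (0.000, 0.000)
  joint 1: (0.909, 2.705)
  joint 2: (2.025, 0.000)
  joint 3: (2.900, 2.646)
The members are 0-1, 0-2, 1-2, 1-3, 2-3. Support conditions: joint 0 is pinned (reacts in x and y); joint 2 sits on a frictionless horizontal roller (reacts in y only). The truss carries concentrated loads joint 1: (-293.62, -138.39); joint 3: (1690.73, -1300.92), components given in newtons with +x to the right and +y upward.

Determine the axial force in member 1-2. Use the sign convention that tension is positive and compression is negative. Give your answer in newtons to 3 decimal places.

N=4 nodes, M=5 members, R=3 reactions → 2N=8, M+R=8
member 0 (0-1): L=2.8536, (cx,cy)=(0.3185,0.9479)
member 1 (0-2): L=2.0250, (cx,cy)=(1.0000,0.0000)
member 2 (1-2): L=2.9262, (cx,cy)=(0.3814,-0.9244)
member 3 (1-3): L=1.9919, (cx,cy)=(0.9996,-0.0296)
member 4 (2-3): L=2.7869, (cx,cy)=(0.3140,0.9494)
solve A·x = −loads:
  F[0-1] = +2429.4089 N (tension)
  F[0-2] = +623.2469 N (tension)
  F[1-2] = -2708.1856 N (compression)
  F[1-3] = +2101.2683 N (tension)
  F[2-3] = -1304.6505 N (compression)
  Rx@0 = -1397.1100 N
  Ry@0 = -2302.8599 N
  Ry@2 = +3742.1699 N

-2708.186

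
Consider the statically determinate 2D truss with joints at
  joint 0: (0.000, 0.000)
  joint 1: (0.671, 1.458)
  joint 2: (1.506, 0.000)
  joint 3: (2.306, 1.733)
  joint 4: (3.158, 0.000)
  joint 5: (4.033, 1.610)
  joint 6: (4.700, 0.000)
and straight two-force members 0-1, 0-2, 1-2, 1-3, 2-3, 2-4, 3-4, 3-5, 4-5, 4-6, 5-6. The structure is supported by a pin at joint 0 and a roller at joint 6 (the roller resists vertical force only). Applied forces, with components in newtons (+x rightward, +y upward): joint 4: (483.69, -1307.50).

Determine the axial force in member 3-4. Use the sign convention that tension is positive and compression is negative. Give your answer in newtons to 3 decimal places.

N=7 nodes, M=11 members, R=3 reactions → 2N=14, M+R=14
member 0 (0-1): L=1.6050, (cx,cy)=(0.4181,0.9084)
member 1 (0-2): L=1.5060, (cx,cy)=(1.0000,0.0000)
member 2 (1-2): L=1.6802, (cx,cy)=(0.4970,-0.8678)
member 3 (1-3): L=1.6580, (cx,cy)=(0.9861,0.1659)
member 4 (2-3): L=1.9087, (cx,cy)=(0.4191,0.9079)
member 5 (2-4): L=1.6520, (cx,cy)=(1.0000,0.0000)
member 6 (3-4): L=1.9311, (cx,cy)=(0.4412,-0.8974)
member 7 (3-5): L=1.7314, (cx,cy)=(0.9975,-0.0710)
member 8 (4-5): L=1.8324, (cx,cy)=(0.4775,0.8786)
member 9 (4-6): L=1.5420, (cx,cy)=(1.0000,0.0000)
member 10 (5-6): L=1.7427, (cx,cy)=(0.3827,-0.9239)
solve A·x = −loads:
  F[0-1] = -472.2196 N (compression)
  F[0-2] = +681.1109 N (tension)
  F[1-2] = +416.0023 N (tension)
  F[1-3] = -409.8394 N (compression)
  F[2-3] = -397.6005 N (compression)
  F[2-4] = +1054.4966 N (tension)
  F[3-4] = +542.3000 N (tension)
  F[3-5] = -812.1194 N (compression)
  F[4-5] = +934.2265 N (tension)
  F[4-6] = +363.9619 N (tension)
  F[5-6] = -950.9369 N (compression)
  Rx@0 = -483.6900 N
  Ry@0 = +428.9713 N
  Ry@6 = +878.5287 N

542.300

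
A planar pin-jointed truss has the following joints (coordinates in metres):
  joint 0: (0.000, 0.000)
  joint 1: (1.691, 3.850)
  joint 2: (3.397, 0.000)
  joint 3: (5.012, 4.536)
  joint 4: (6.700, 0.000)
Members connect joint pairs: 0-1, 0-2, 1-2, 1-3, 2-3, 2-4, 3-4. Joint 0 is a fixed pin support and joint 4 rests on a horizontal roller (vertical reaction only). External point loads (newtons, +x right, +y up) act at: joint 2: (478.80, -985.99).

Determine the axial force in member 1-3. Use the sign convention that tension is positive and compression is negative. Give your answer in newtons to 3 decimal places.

N=5 nodes, M=7 members, R=3 reactions → 2N=10, M+R=10
member 0 (0-1): L=4.2050, (cx,cy)=(0.4021,0.9156)
member 1 (0-2): L=3.3970, (cx,cy)=(1.0000,0.0000)
member 2 (1-2): L=4.2110, (cx,cy)=(0.4051,-0.9143)
member 3 (1-3): L=3.3911, (cx,cy)=(0.9793,0.2023)
member 4 (2-3): L=4.8149, (cx,cy)=(0.3354,0.9421)
member 5 (2-4): L=3.3030, (cx,cy)=(1.0000,0.0000)
member 6 (3-4): L=4.8399, (cx,cy)=(0.3488,-0.9372)
solve A·x = −loads:
  F[0-1] = -530.8979 N (compression)
  F[0-2] = +692.2957 N (tension)
  F[1-2] = +442.8876 N (tension)
  F[1-3] = -401.2156 N (compression)
  F[2-3] = +616.8063 N (tension)
  F[2-4] = +186.0341 N (tension)
  F[3-4] = -533.4045 N (compression)
  Rx@0 = -478.8000 N
  Ry@0 = +486.0784 N
  Ry@4 = +499.9116 N

-401.216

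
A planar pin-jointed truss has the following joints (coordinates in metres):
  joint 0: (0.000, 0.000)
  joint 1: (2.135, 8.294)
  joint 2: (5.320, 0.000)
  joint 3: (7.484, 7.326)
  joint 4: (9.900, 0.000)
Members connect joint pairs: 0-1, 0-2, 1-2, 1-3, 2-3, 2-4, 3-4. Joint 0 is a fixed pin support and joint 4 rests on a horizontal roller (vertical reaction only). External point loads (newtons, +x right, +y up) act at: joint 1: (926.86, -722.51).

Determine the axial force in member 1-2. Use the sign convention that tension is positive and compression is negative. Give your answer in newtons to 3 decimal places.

N=5 nodes, M=7 members, R=3 reactions → 2N=10, M+R=10
member 0 (0-1): L=8.5644, (cx,cy)=(0.2493,0.9684)
member 1 (0-2): L=5.3200, (cx,cy)=(1.0000,0.0000)
member 2 (1-2): L=8.8845, (cx,cy)=(0.3585,-0.9335)
member 3 (1-3): L=5.4359, (cx,cy)=(0.9840,-0.1781)
member 4 (2-3): L=7.6389, (cx,cy)=(0.2833,0.9590)
member 5 (2-4): L=4.5800, (cx,cy)=(1.0000,0.0000)
member 6 (3-4): L=7.7141, (cx,cy)=(0.3132,-0.9497)
solve A·x = −loads:
  F[0-1] = +216.6464 N (tension)
  F[0-2] = +872.8526 N (tension)
  F[1-2] = -891.4408 N (compression)
  F[1-3] = -562.2679 N (compression)
  F[2-3] = +867.7368 N (tension)
  F[2-4] = +307.4635 N (tension)
  F[3-4] = -981.7068 N (compression)
  Rx@0 = -926.8600 N
  Ry@0 = -209.8067 N
  Ry@4 = +932.3167 N

-891.441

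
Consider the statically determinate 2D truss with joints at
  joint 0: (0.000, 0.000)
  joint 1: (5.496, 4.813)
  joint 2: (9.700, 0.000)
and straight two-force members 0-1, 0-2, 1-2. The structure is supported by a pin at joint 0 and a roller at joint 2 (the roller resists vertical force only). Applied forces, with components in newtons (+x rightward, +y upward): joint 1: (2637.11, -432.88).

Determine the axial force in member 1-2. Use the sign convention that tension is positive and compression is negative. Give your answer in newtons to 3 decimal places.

N=3 nodes, M=3 members, R=3 reactions → 2N=6, M+R=6
member 0 (0-1): L=7.3055, (cx,cy)=(0.7523,0.6588)
member 1 (0-2): L=9.7000, (cx,cy)=(1.0000,0.0000)
member 2 (1-2): L=6.3905, (cx,cy)=(0.6579,-0.7531)
solve A·x = −loads:
  F[0-1] = +1701.3660 N (tension)
  F[0-2] = +1357.1634 N (tension)
  F[1-2] = -2063.0263 N (compression)
  Rx@0 = -2637.1100 N
  Ry@0 = -1120.8848 N
  Ry@2 = +1553.7648 N

-2063.026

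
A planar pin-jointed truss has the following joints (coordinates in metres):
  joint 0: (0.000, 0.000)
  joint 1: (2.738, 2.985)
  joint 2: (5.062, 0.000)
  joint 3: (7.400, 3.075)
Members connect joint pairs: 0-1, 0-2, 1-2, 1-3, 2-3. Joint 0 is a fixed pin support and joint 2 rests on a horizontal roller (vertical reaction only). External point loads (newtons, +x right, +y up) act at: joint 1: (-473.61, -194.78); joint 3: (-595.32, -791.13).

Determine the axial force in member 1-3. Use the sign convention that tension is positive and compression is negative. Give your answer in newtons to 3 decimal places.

N=4 nodes, M=5 members, R=3 reactions → 2N=8, M+R=8
member 0 (0-1): L=4.0505, (cx,cy)=(0.6760,0.7369)
member 1 (0-2): L=5.0620, (cx,cy)=(1.0000,0.0000)
member 2 (1-2): L=3.7830, (cx,cy)=(0.6143,-0.7891)
member 3 (1-3): L=4.6629, (cx,cy)=(0.9998,0.0193)
member 4 (2-3): L=3.8629, (cx,cy)=(0.6052,0.7960)
solve A·x = −loads:
  F[0-1] = -495.2148 N (compression)
  F[0-2] = -734.1849 N (compression)
  F[1-2] = +215.8085 N (tension)
  F[1-3] = +6.2896 N (tension)
  F[2-3] = -993.9876 N (compression)
  Rx@0 = +1068.9300 N
  Ry@0 = +364.9430 N
  Ry@2 = +620.9670 N

6.290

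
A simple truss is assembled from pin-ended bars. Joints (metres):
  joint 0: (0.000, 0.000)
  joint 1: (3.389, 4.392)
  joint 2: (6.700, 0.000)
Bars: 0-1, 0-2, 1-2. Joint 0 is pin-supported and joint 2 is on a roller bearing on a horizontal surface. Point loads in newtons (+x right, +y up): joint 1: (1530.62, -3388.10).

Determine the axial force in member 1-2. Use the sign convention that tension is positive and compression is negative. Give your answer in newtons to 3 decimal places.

-3402.730

N=3 nodes, M=3 members, R=3 reactions → 2N=6, M+R=6
member 0 (0-1): L=5.5475, (cx,cy)=(0.6109,0.7917)
member 1 (0-2): L=6.7000, (cx,cy)=(1.0000,0.0000)
member 2 (1-2): L=5.5002, (cx,cy)=(0.6020,-0.7985)
solve A·x = −loads:
  F[0-1] = -847.5032 N (compression)
  F[0-2] = +2048.3627 N (tension)
  F[1-2] = -3402.7300 N (compression)
  Rx@0 = -1530.6200 N
  Ry@0 = +670.9725 N
  Ry@2 = +2717.1275 N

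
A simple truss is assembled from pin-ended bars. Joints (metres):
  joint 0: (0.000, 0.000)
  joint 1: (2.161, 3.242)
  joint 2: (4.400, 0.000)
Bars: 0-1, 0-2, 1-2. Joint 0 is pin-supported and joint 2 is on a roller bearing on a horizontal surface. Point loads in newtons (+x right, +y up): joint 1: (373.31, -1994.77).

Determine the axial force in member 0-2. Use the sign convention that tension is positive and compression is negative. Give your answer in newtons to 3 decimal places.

N=3 nodes, M=3 members, R=3 reactions → 2N=6, M+R=6
member 0 (0-1): L=3.8962, (cx,cy)=(0.5546,0.8321)
member 1 (0-2): L=4.4000, (cx,cy)=(1.0000,0.0000)
member 2 (1-2): L=3.9400, (cx,cy)=(0.5683,-0.8228)
solve A·x = −loads:
  F[0-1] = -889.3323 N (compression)
  F[0-2] = +866.5701 N (tension)
  F[1-2] = -1524.9199 N (compression)
  Rx@0 = -373.3100 N
  Ry@0 = +740.0043 N
  Ry@2 = +1254.7657 N

866.570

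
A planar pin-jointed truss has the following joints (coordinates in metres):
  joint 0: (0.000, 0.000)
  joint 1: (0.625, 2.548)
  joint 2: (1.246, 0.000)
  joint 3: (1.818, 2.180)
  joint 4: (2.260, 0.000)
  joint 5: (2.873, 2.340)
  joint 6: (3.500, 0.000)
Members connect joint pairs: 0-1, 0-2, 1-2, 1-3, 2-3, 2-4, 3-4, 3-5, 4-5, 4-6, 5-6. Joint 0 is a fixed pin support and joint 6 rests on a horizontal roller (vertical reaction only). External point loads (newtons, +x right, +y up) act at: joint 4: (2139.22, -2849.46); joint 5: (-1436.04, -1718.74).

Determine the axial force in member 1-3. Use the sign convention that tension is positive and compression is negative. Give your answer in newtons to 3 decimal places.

N=7 nodes, M=11 members, R=3 reactions → 2N=14, M+R=14
member 0 (0-1): L=2.6235, (cx,cy)=(0.2382,0.9712)
member 1 (0-2): L=1.2460, (cx,cy)=(1.0000,0.0000)
member 2 (1-2): L=2.6226, (cx,cy)=(0.2368,-0.9716)
member 3 (1-3): L=1.2485, (cx,cy)=(0.9556,-0.2948)
member 4 (2-3): L=2.2538, (cx,cy)=(0.2538,0.9673)
member 5 (2-4): L=1.0140, (cx,cy)=(1.0000,0.0000)
member 6 (3-4): L=2.2244, (cx,cy)=(0.1987,-0.9801)
member 7 (3-5): L=1.0671, (cx,cy)=(0.9887,0.1499)
member 8 (4-5): L=2.4190, (cx,cy)=(0.2534,0.9674)
member 9 (4-6): L=1.2400, (cx,cy)=(1.0000,0.0000)
member 10 (5-6): L=2.4225, (cx,cy)=(0.2588,-0.9659)
solve A·x = −loads:
  F[0-1] = -2345.0337 N (compression)
  F[0-2] = +1261.8334 N (tension)
  F[1-2] = +2726.5339 N (tension)
  F[1-3] = -1260.2599 N (compression)
  F[2-3] = -2738.6627 N (compression)
  F[2-4] = +2602.5049 N (tension)
  F[3-4] = +1969.3921 N (tension)
  F[3-5] = -2316.8543 N (compression)
  F[4-5] = +950.3625 N (tension)
  F[4-6] = +613.7852 N (tension)
  F[5-6] = -2371.4879 N (compression)
  Rx@0 = -703.1800 N
  Ry@0 = +2277.5183 N
  Ry@6 = +2290.6817 N

-1260.260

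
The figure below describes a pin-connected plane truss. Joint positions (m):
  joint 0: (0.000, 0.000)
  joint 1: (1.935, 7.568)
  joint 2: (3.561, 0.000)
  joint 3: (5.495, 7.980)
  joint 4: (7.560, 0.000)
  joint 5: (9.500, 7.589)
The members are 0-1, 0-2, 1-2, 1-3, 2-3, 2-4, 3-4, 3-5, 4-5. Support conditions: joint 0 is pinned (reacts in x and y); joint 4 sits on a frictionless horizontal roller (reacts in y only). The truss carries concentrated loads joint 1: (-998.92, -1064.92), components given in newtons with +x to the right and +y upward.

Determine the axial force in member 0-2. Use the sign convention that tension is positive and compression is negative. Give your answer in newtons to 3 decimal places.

-540.654

N=6 nodes, M=9 members, R=3 reactions → 2N=12, M+R=12
member 0 (0-1): L=7.8115, (cx,cy)=(0.2477,0.9688)
member 1 (0-2): L=3.5610, (cx,cy)=(1.0000,0.0000)
member 2 (1-2): L=7.7407, (cx,cy)=(0.2101,-0.9777)
member 3 (1-3): L=3.5838, (cx,cy)=(0.9934,0.1150)
member 4 (2-3): L=8.2110, (cx,cy)=(0.2355,0.9719)
member 5 (2-4): L=3.9990, (cx,cy)=(1.0000,0.0000)
member 6 (3-4): L=8.2429, (cx,cy)=(0.2505,-0.9681)
member 7 (3-5): L=4.0240, (cx,cy)=(0.9953,-0.0972)
member 8 (4-5): L=7.8330, (cx,cy)=(0.2477,0.9688)
solve A·x = −loads:
  F[0-1] = -1849.9860 N (compression)
  F[0-2] = -540.6543 N (compression)
  F[1-2] = +788.4024 N (tension)
  F[1-3] = +377.5469 N (tension)
  F[2-3] = -793.1266 N (compression)
  F[2-4] = -188.2328 N (compression)
  F[3-4] = +751.3683 N (tension)
  F[3-5] = -0.0000 N (compression)
  F[4-5] = +0.0000 N (tension)
  Rx@0 = +998.9200 N
  Ry@0 = +1792.3282 N
  Ry@4 = -727.4082 N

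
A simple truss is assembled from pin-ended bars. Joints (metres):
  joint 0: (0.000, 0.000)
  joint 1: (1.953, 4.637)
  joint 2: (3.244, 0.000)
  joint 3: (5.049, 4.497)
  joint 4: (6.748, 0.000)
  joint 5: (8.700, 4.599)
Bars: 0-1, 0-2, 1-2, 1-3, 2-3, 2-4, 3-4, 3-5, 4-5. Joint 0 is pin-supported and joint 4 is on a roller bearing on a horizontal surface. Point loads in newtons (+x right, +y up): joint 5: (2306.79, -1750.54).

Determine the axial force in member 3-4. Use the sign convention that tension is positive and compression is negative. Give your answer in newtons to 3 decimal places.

-2129.761

N=6 nodes, M=9 members, R=3 reactions → 2N=12, M+R=12
member 0 (0-1): L=5.0315, (cx,cy)=(0.3882,0.9216)
member 1 (0-2): L=3.2440, (cx,cy)=(1.0000,0.0000)
member 2 (1-2): L=4.8134, (cx,cy)=(0.2682,-0.9634)
member 3 (1-3): L=3.0992, (cx,cy)=(0.9990,-0.0452)
member 4 (2-3): L=4.8457, (cx,cy)=(0.3725,0.9280)
member 5 (2-4): L=3.5040, (cx,cy)=(1.0000,0.0000)
member 6 (3-4): L=4.8072, (cx,cy)=(0.3534,-0.9355)
member 7 (3-5): L=3.6524, (cx,cy)=(0.9996,0.0279)
member 8 (4-5): L=4.9961, (cx,cy)=(0.3907,0.9205)
solve A·x = −loads:
  F[0-1] = +2255.3733 N (tension)
  F[0-2] = +1431.3562 N (tension)
  F[1-2] = -2226.7195 N (compression)
  F[1-3] = +1474.1710 N (tension)
  F[2-3] = +2311.4784 N (tension)
  F[2-4] = -26.8866 N (compression)
  F[3-4] = -2129.7615 N (compression)
  F[3-5] = +3087.5914 N (tension)
  F[4-5] = -1995.3650 N (compression)
  Rx@0 = -2306.7900 N
  Ry@0 = -2078.5390 N
  Ry@4 = +3829.0790 N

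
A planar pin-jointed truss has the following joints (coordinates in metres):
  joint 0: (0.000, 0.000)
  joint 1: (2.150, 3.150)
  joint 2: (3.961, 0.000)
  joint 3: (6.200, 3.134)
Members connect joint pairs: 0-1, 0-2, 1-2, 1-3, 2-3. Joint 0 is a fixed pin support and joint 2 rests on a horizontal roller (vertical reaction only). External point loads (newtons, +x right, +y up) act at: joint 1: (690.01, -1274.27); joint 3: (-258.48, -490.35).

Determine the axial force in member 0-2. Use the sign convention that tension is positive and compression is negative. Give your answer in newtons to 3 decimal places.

405.055

N=4 nodes, M=5 members, R=3 reactions → 2N=8, M+R=8
member 0 (0-1): L=3.8138, (cx,cy)=(0.5637,0.8259)
member 1 (0-2): L=3.9610, (cx,cy)=(1.0000,0.0000)
member 2 (1-2): L=3.6335, (cx,cy)=(0.4984,-0.8669)
member 3 (1-3): L=4.0500, (cx,cy)=(1.0000,-0.0040)
member 4 (2-3): L=3.8516, (cx,cy)=(0.5813,0.8137)
solve A·x = −loads:
  F[0-1] = +46.9637 N (tension)
  F[0-2] = +405.0545 N (tension)
  F[1-2] = -1515.0154 N (compression)
  F[1-3] = +91.5793 N (tension)
  F[2-3] = -602.1872 N (compression)
  Rx@0 = -431.5300 N
  Ry@0 = -38.7897 N
  Ry@2 = +1803.4097 N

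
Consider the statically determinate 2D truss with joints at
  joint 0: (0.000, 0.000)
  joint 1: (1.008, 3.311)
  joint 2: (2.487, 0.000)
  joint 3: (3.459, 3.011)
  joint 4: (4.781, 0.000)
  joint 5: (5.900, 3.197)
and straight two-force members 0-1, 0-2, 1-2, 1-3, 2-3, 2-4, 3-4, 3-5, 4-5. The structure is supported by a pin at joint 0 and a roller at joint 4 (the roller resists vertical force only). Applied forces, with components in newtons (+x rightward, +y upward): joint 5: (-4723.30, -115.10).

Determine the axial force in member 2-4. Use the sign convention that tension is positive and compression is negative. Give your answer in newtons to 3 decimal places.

N=6 nodes, M=9 members, R=3 reactions → 2N=12, M+R=12
member 0 (0-1): L=3.4610, (cx,cy)=(0.2912,0.9566)
member 1 (0-2): L=2.4870, (cx,cy)=(1.0000,0.0000)
member 2 (1-2): L=3.6263, (cx,cy)=(0.4079,-0.9130)
member 3 (1-3): L=2.4693, (cx,cy)=(0.9926,-0.1215)
member 4 (2-3): L=3.1640, (cx,cy)=(0.3072,0.9516)
member 5 (2-4): L=2.2940, (cx,cy)=(1.0000,0.0000)
member 6 (3-4): L=3.2884, (cx,cy)=(0.4020,-0.9156)
member 7 (3-5): L=2.4481, (cx,cy)=(0.9971,0.0760)
member 8 (4-5): L=3.3872, (cx,cy)=(0.3304,0.9439)
solve A·x = −loads:
  F[0-1] = -3273.3804 N (compression)
  F[0-2] = -3769.9538 N (compression)
  F[1-2] = +3763.2523 N (tension)
  F[1-3] = -2506.7654 N (compression)
  F[2-3] = -3610.6291 N (compression)
  F[2-4] = -1125.8971 N (compression)
  F[3-4] = +3019.6177 N (tension)
  F[3-5] = -4825.2818 N (compression)
  F[4-5] = +266.4771 N (tension)
  Rx@0 = +4723.3000 N
  Ry@0 = +3131.4773 N
  Ry@4 = -3016.3773 N

-1125.897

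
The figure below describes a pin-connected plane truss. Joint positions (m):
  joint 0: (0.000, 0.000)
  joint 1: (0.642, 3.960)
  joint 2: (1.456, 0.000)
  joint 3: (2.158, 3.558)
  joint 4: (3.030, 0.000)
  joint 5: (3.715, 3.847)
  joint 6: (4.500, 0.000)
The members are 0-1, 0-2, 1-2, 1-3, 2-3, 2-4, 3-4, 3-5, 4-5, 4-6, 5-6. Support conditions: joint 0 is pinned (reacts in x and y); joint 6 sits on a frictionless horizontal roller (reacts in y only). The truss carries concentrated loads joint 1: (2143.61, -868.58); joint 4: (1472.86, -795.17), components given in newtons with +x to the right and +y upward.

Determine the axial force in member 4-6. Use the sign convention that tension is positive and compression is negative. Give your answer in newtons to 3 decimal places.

N=7 nodes, M=11 members, R=3 reactions → 2N=14, M+R=14
member 0 (0-1): L=4.0117, (cx,cy)=(0.1600,0.9871)
member 1 (0-2): L=1.4560, (cx,cy)=(1.0000,0.0000)
member 2 (1-2): L=4.0428, (cx,cy)=(0.2013,-0.9795)
member 3 (1-3): L=1.5684, (cx,cy)=(0.9666,-0.2563)
member 4 (2-3): L=3.6266, (cx,cy)=(0.1936,0.9811)
member 5 (2-4): L=1.5740, (cx,cy)=(1.0000,0.0000)
member 6 (3-4): L=3.6633, (cx,cy)=(0.2380,-0.9713)
member 7 (3-5): L=1.5836, (cx,cy)=(0.9832,0.1825)
member 8 (4-5): L=3.9075, (cx,cy)=(0.1753,0.9845)
member 9 (4-6): L=1.4700, (cx,cy)=(1.0000,0.0000)
member 10 (5-6): L=3.9263, (cx,cy)=(0.1999,-0.9798)
solve A·x = −loads:
  F[0-1] = +893.4739 N (tension)
  F[0-2] = +3473.4858 N (tension)
  F[1-2] = -1317.3431 N (compression)
  F[1-3] = -1795.3604 N (compression)
  F[2-3] = +1315.2401 N (tension)
  F[2-4] = +2953.6530 N (tension)
  F[3-4] = -1994.5991 N (compression)
  F[3-5] = -1023.1876 N (compression)
  F[4-5] = +2775.4154 N (tension)
  F[4-6] = +519.4649 N (tension)
  F[5-6] = -2598.1679 N (compression)
  Rx@0 = -3616.4700 N
  Ry@0 = -881.9587 N
  Ry@6 = +2545.7087 N

519.465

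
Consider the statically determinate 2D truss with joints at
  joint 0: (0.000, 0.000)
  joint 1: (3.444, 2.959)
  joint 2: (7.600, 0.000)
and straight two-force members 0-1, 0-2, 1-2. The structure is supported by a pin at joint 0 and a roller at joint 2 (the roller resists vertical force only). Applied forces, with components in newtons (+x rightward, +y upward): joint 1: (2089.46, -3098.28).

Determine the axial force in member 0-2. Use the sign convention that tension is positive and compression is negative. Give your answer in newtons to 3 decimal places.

3114.577

N=3 nodes, M=3 members, R=3 reactions → 2N=6, M+R=6
member 0 (0-1): L=4.5406, (cx,cy)=(0.7585,0.6517)
member 1 (0-2): L=7.6000, (cx,cy)=(1.0000,0.0000)
member 2 (1-2): L=5.1018, (cx,cy)=(0.8146,-0.5800)
solve A·x = −loads:
  F[0-1] = -1351.5156 N (compression)
  F[0-2] = +3114.5769 N (tension)
  F[1-2] = -3823.3500 N (compression)
  Rx@0 = -2089.4600 N
  Ry@0 = +880.7552 N
  Ry@2 = +2217.5248 N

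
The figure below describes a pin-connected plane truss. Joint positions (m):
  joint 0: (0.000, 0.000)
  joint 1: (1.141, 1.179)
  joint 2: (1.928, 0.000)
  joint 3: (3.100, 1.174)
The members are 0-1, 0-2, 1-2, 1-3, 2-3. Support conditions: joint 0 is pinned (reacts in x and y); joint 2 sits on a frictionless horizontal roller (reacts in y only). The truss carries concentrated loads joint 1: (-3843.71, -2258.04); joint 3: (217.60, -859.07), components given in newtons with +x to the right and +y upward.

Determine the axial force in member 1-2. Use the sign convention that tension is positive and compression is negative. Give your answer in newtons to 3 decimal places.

428.882

N=4 nodes, M=5 members, R=3 reactions → 2N=8, M+R=8
member 0 (0-1): L=1.6407, (cx,cy)=(0.6954,0.7186)
member 1 (0-2): L=1.9280, (cx,cy)=(1.0000,0.0000)
member 2 (1-2): L=1.4175, (cx,cy)=(0.5552,-0.8317)
member 3 (1-3): L=1.9590, (cx,cy)=(1.0000,-0.0026)
member 4 (2-3): L=1.6589, (cx,cy)=(0.7065,0.7077)
solve A·x = −loads:
  F[0-1] = -3642.5232 N (compression)
  F[0-2] = -1092.9843 N (compression)
  F[1-2] = +428.8822 N (tension)
  F[1-3] = +1072.4774 N (tension)
  F[2-3] = -1210.0062 N (compression)
  Rx@0 = +3626.1100 N
  Ry@0 = +2617.4892 N
  Ry@2 = +499.6208 N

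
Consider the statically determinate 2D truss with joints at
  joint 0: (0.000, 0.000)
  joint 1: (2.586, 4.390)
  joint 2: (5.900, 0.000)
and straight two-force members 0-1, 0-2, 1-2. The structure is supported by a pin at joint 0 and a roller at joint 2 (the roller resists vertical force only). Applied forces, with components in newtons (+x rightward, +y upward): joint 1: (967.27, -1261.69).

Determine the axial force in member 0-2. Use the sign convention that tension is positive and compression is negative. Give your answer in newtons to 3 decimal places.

N=3 nodes, M=3 members, R=3 reactions → 2N=6, M+R=6
member 0 (0-1): L=5.0950, (cx,cy)=(0.5076,0.8616)
member 1 (0-2): L=5.9000, (cx,cy)=(1.0000,0.0000)
member 2 (1-2): L=5.5004, (cx,cy)=(0.6025,-0.7981)
solve A·x = −loads:
  F[0-1] = +12.8010 N (tension)
  F[0-2] = +960.7728 N (tension)
  F[1-2] = -1594.6472 N (compression)
  Rx@0 = -967.2700 N
  Ry@0 = -11.0296 N
  Ry@2 = +1272.7196 N

960.773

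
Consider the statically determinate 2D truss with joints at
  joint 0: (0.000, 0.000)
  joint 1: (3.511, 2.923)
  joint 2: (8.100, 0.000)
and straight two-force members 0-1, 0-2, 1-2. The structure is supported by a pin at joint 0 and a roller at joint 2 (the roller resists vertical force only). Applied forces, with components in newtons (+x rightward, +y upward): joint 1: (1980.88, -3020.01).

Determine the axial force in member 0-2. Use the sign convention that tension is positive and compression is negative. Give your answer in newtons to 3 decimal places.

N=3 nodes, M=3 members, R=3 reactions → 2N=6, M+R=6
member 0 (0-1): L=4.5685, (cx,cy)=(0.7685,0.6398)
member 1 (0-2): L=8.1000, (cx,cy)=(1.0000,0.0000)
member 2 (1-2): L=5.4409, (cx,cy)=(0.8434,-0.5372)
solve A·x = −loads:
  F[0-1] = -1556.9068 N (compression)
  F[0-2] = +3177.4037 N (tension)
  F[1-2] = -3767.2210 N (compression)
  Rx@0 = -1980.8800 N
  Ry@0 = +996.1375 N
  Ry@2 = +2023.8725 N

3177.404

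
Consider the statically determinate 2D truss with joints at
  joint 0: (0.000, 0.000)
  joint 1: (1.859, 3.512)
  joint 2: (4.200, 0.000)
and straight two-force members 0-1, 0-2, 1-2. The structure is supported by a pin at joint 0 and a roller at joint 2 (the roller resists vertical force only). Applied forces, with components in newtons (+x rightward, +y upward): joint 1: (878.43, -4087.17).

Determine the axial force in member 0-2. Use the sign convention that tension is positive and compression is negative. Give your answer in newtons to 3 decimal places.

N=3 nodes, M=3 members, R=3 reactions → 2N=6, M+R=6
member 0 (0-1): L=3.9737, (cx,cy)=(0.4678,0.8838)
member 1 (0-2): L=4.2000, (cx,cy)=(1.0000,0.0000)
member 2 (1-2): L=4.2207, (cx,cy)=(0.5546,-0.8321)
solve A·x = −loads:
  F[0-1] = -1746.4851 N (compression)
  F[0-2] = +1695.4880 N (tension)
  F[1-2] = -3056.8857 N (compression)
  Rx@0 = -878.4300 N
  Ry@0 = +1543.5759 N
  Ry@2 = +2543.5941 N

1695.488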